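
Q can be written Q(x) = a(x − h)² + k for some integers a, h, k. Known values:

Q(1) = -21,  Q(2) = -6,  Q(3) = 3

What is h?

4

First differences 15, 9; second difference -6 = 2a, so a = -3.
Expanding, the x-coefficient is −2ah = 6h; matching it to the data gives h = 4, and then k = 6.
So Q(x) = -3(x − 4)² + 6.
Hence h = 4.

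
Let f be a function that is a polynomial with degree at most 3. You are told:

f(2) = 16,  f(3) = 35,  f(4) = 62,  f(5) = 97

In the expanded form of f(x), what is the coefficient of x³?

0

First differences: 19, 27, 35. Second differences: 8, 8.
Level-2 differences are constant, so f has degree 2.
Fitting a degree-2 polynomial gives f(x) = 4x² - x + 2.
The coefficient of x³ is 0.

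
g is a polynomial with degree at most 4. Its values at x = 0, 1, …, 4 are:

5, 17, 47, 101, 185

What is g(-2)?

11

First differences: 12, 30, 54, 84. Second differences: 18, 24, 30. Third differences: 6, 6.
Level-3 differences are constant, so g has degree 3.
Fitting a degree-3 polynomial gives g(x) = x³ + 6x² + 5x + 5.
Then g(-2) = 11.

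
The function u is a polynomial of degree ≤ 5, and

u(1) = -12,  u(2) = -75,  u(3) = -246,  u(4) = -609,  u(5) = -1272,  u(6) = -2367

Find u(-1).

First differences: -63, -171, -363, -663, -1095. Second differences: -108, -192, -300, -432. Third differences: -84, -108, -132. Fourth differences: -24, -24.
Level-4 differences are constant, so u has degree 4.
Fitting a degree-4 polynomial gives u(m) = -m^4 - 4m³ - 5m² - 5m + 3.
Then u(-1) = 6.

6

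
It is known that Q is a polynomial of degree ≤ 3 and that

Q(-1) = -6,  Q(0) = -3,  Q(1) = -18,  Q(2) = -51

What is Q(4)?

First differences: 3, -15, -33. Second differences: -18, -18.
Level-2 differences are constant, so Q has degree 2.
Fitting a degree-2 polynomial gives Q(x) = -9x² - 6x - 3.
Then Q(4) = -171.

-171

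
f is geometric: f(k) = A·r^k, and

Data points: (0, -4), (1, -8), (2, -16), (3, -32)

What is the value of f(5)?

Consecutive ratio: -8/(-4) = 2, and -16/(-8) = 2, so r = 2.
Then A·2^0 = -4 gives A = -4, and f(k) = -4·2^k.
f(5) = -4·2^5 = -128.

-128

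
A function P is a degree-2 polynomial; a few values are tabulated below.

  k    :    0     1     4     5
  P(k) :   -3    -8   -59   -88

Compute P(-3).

Write P(k) = ak² + bk + c; the 4 given values yield a linear system in the 3 coefficients.
Solving, P(k) = -3k² - 2k - 3.
Then P(-3) = -24.

-24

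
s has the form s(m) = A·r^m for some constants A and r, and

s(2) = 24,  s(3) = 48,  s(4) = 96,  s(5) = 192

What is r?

Consecutive ratio: 48/24 = 2, and 96/48 = 2, so r = 2.
Then A·2^2 = 24 gives A = 6, and s(m) = 6·2^m.

2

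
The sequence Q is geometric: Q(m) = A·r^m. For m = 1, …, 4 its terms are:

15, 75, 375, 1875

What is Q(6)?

46875

Consecutive ratio: 75/15 = 5, and 375/75 = 5, so r = 5.
Then A·5^1 = 15 gives A = 3, and Q(m) = 3·5^m.
Q(6) = 3·5^6 = 46875.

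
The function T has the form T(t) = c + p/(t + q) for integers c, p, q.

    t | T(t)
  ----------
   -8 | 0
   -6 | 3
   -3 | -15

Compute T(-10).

(T(t) − c)(t + q) = p for each data point; the three points give a linear system in c and q, then p follows.
Solving: c = -3, q = 4, p = -12, so T(t) = -3 − 12/(t + 4).
Then T(-10) = -3 − 12/(-6) = -1.

-1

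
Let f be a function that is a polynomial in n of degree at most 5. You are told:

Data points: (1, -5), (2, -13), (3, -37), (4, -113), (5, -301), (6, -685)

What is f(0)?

-1

First differences: -8, -24, -76, -188, -384. Second differences: -16, -52, -112, -196. Third differences: -36, -60, -84. Fourth differences: -24, -24.
Level-4 differences are constant, so f has degree 4.
Fitting a degree-4 polynomial gives f(n) = -n^4 + 4n³ - 7n² - 1.
The constant term is f(0) = -1.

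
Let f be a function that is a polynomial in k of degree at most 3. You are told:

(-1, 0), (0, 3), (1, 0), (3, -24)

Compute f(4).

-45

Write f(k) = ak³ + bk² + ck + d; the 4 given values yield a linear system in the 4 coefficients.
Solving, the leading coefficient vanishes, and f(k) = -3k² + 3.
Then f(4) = -45.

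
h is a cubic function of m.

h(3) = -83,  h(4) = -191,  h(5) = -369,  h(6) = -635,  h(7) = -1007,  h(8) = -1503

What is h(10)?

First differences: -108, -178, -266, -372, -496. Second differences: -70, -88, -106, -124. Third differences: -18, -18, -18.
Level-3 differences are constant, so h has degree 3.
Fitting a degree-3 polynomial gives h(m) = -3m³ + m² - 4m + 1.
Then h(10) = -2939.

-2939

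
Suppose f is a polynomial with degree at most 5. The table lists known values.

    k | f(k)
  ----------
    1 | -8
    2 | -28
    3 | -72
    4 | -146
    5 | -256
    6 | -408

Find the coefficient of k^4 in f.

0

First differences: -20, -44, -74, -110, -152. Second differences: -24, -30, -36, -42. Third differences: -6, -6, -6.
Level-3 differences are constant, so f has degree 3.
Fitting a degree-3 polynomial gives f(k) = -k³ - 6k² + 5k - 6.
The coefficient of k^4 is 0.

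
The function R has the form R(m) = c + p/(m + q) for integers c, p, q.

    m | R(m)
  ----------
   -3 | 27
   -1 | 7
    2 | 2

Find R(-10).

-8

(R(m) − c)(m + q) = p for each data point; the three points give a linear system in c and q, then p follows.
Solving: c = -3, q = 4, p = 30, so R(m) = -3 + 30/(m + 4).
Then R(-10) = -3 + 30/(-6) = -8.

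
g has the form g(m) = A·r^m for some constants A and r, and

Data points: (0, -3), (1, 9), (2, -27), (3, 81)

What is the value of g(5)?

Consecutive ratio: 9/(-3) = -3, and -27/9 = -3, so r = -3.
Then A·(-3)^0 = -3 gives A = -3, and g(m) = -3·(-3)^m.
g(5) = -3·(-3)^5 = 729.

729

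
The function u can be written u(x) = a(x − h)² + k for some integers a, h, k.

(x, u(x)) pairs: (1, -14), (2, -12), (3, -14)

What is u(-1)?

First differences 2, -2; second difference -4 = 2a, so a = -2.
Expanding, the x-coefficient is −2ah = 4h; matching it to the data gives h = 2, and then k = -12.
So u(x) = -2(x − 2)² − 12.
u(-1) = -2·(-3)² − 12 = -30.

-30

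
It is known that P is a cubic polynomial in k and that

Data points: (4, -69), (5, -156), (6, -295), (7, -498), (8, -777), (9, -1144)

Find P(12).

First differences: -87, -139, -203, -279, -367. Second differences: -52, -64, -76, -88. Third differences: -12, -12, -12.
Level-3 differences are constant, so P has degree 3.
Fitting a degree-3 polynomial gives P(k) = -2k³ + 4k² - k - 1.
Then P(12) = -2893.

-2893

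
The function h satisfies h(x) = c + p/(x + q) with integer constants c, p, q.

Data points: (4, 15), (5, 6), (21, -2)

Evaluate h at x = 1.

-12

(h(x) − c)(x + q) = p for each data point; the three points give a linear system in c and q, then p follows.
Solving: c = -3, q = -3, p = 18, so h(x) = -3 + 18/(x − 3).
Then h(1) = -3 + 18/(-2) = -12.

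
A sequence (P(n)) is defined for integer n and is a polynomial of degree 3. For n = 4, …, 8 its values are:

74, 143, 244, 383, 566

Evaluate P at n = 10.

First differences: 69, 101, 139, 183. Second differences: 32, 38, 44. Third differences: 6, 6.
Level-3 differences are constant, so P has degree 3.
Fitting a degree-3 polynomial gives P(n) = n³ + n² - n - 2.
Then P(10) = 1088.

1088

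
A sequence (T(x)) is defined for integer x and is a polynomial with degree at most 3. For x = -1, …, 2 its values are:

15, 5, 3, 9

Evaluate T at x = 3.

23

First differences: -10, -2, 6. Second differences: 8, 8.
Level-2 differences are constant, so T has degree 2.
Extending the table by one column gives the next first difference 14, so T(3) = 9 + 14 = 23.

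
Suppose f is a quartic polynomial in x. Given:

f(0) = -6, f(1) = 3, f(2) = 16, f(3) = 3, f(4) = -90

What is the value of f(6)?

-852

Write f(x) = ax^4 + bx³ + cx² + dx + e; the 5 given values yield a linear system in the 5 coefficients.
Solving, f(x) = -x^4 + x³ + 6x² + 3x - 6.
Then f(6) = -852.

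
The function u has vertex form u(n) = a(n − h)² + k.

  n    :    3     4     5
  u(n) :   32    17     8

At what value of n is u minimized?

First differences -15, -9; second difference 6 = 2a, so a = 3.
Expanding, the n-coefficient is −2ah = -6h; matching it to the data gives h = 6, and then k = 5.
So u(n) = 3(n − 6)² + 5.
Hence h = 6.

6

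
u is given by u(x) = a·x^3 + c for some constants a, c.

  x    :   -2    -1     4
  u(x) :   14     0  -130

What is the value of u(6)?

-434

From u(-2) = 14 and u(-1) = 0: -8a + c = 14 and -1a + c = 0.
Subtracting: 7a = -14, so a = -2; then c = 14 − (-2)·(-8) = -2.
So u(x) = -2x³ − 2, and u(6) = -434.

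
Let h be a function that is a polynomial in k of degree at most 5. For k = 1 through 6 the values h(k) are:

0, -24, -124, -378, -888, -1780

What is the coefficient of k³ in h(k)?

-3

First differences: -24, -100, -254, -510, -892. Second differences: -76, -154, -256, -382. Third differences: -78, -102, -126. Fourth differences: -24, -24.
Level-4 differences are constant, so h has degree 4.
Fitting a degree-4 polynomial gives h(k) = -k^4 - 3k³ + 5k² - 3k + 2.
The coefficient of k³ is -3.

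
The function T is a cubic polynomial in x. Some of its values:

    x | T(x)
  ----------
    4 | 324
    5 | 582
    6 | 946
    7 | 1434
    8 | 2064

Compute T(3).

First differences: 258, 364, 488, 630. Second differences: 106, 124, 142. Third differences: 18, 18.
Level-3 differences are constant, so T has degree 3.
Fitting a degree-3 polynomial gives T(x) = 3x³ + 8x² + 3x - 8.
Then T(3) = 154.

154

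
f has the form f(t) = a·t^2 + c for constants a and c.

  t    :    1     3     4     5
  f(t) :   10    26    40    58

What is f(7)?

106

From f(1) = 10 and f(3) = 26: 1a + c = 10 and 9a + c = 26.
Subtracting: 8a = 16, so a = 2; then c = 10 − 2·1 = 8.
So f(t) = 2t² + 8, and f(7) = 106.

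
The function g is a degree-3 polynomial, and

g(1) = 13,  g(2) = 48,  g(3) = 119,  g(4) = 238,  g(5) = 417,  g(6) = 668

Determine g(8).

Write g(k) = ak³ + bk² + ck + d; the 6 given values yield a linear system in the 4 coefficients.
Solving, g(k) = 2k³ + 6k² + 3k + 2.
Then g(8) = 1434.

1434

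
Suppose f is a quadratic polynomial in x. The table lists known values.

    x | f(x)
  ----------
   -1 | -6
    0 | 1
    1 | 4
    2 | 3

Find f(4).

First differences: 7, 3, -1. Second differences: -4, -4.
Level-2 differences are constant, so f has degree 2.
Fitting a degree-2 polynomial gives f(x) = -2x² + 5x + 1.
Then f(4) = -11.

-11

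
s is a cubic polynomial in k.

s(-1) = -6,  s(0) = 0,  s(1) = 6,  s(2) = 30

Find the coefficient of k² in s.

Write s(k) = ak³ + bk² + ck + d; the 4 given values yield a linear system in the 4 coefficients.
Solving, s(k) = 3k³ + 3k.
The coefficient of k² is 0.

0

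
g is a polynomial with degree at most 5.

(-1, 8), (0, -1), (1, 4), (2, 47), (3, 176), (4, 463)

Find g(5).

1004

First differences: -9, 5, 43, 129, 287. Second differences: 14, 38, 86, 158. Third differences: 24, 48, 72. Fourth differences: 24, 24.
Level-4 differences are constant, so g has degree 4.
Extending the table by one column gives the next first difference 541, so g(5) = 463 + 541 = 1004.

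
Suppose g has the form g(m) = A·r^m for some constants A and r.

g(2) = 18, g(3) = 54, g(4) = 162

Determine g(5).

486

Consecutive ratio: 54/18 = 3, and 162/54 = 3, so r = 3.
Then A·3^2 = 18 gives A = 2, and g(m) = 2·3^m.
g(5) = 2·3^5 = 486.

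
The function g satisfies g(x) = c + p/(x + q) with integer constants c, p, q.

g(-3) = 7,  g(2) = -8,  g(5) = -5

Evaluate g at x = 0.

(g(x) − c)(x + q) = p for each data point; the three points give a linear system in c and q, then p follows.
Solving: c = -2, q = 1, p = -18, so g(x) = -2 − 18/(x + 1).
Then g(0) = -2 − 18/1 = -20.

-20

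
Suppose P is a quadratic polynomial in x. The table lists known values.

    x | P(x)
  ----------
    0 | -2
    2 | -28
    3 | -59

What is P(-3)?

-53

Write P(x) = ax² + bx + c; the 3 given values yield a linear system in the 3 coefficients.
Solving, P(x) = -6x² - x - 2.
Then P(-3) = -53.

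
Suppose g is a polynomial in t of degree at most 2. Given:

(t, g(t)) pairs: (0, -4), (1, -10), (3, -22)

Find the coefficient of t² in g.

Write g(t) = at² + bt + c; the 3 given values yield a linear system in the 3 coefficients.
Solving, the leading coefficient vanishes, and g(t) = -6t - 4.
The coefficient of t² is 0.

0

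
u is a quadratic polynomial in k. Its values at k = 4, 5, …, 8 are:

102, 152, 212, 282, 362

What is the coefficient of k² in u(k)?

First differences: 50, 60, 70, 80. Second differences: 10, 10, 10.
Level-2 differences are constant, so u has degree 2.
Fitting a degree-2 polynomial gives u(k) = 5k² + 5k + 2.
The coefficient of k² is 5.

5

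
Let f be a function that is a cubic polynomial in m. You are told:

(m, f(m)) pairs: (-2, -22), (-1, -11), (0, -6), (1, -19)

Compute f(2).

-62

Write f(m) = am³ + bm² + cm + d; the 4 given values yield a linear system in the 4 coefficients.
Solving, f(m) = -2m³ - 9m² - 2m - 6.
Then f(2) = -62.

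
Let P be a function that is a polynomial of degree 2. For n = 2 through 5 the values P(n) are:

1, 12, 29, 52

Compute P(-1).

4

First differences: 11, 17, 23. Second differences: 6, 6.
Level-2 differences are constant, so P has degree 2.
Fitting a degree-2 polynomial gives P(n) = 3n² - 4n - 3.
Then P(-1) = 4.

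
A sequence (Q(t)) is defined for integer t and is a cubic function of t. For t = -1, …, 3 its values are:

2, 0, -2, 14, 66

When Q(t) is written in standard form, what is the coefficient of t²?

First differences: -2, -2, 16, 52. Second differences: 0, 18, 36. Third differences: 18, 18.
Level-3 differences are constant, so Q has degree 3.
Fitting a degree-3 polynomial gives Q(t) = 3t³ - 5t.
The coefficient of t² is 0.

0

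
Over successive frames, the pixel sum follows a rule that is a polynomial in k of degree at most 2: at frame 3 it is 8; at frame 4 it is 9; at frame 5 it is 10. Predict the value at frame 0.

Write the value at k as u(k).
Write u(k) = ak² + bk + c; the 3 given values yield a linear system in the 3 coefficients.
Solving, the leading coefficient vanishes, and u(k) = k + 5.
Then u(0) = 5.

5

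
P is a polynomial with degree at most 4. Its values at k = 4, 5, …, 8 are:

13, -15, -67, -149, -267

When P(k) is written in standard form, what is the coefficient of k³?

First differences: -28, -52, -82, -118. Second differences: -24, -30, -36. Third differences: -6, -6.
Level-3 differences are constant, so P has degree 3.
Fitting a degree-3 polynomial gives P(k) = -k³ + 3k² + 6k + 5.
The coefficient of k³ is -1.

-1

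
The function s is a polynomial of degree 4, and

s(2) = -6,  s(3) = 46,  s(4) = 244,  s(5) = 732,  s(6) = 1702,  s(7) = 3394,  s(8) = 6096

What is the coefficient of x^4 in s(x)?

2

Write s(x) = ax^4 + bx³ + cx² + dx + e; the 7 given values yield a linear system in the 5 coefficients.
Solving, s(x) = 2x^4 - 4x³ - x² + 3x - 8.
The coefficient of x^4 is 2.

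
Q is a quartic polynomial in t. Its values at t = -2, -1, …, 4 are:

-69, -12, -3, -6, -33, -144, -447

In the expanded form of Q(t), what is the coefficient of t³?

2

First differences: 57, 9, -3, -27, -111, -303. Second differences: -48, -12, -24, -84, -192. Third differences: 36, -12, -60, -108. Fourth differences: -48, -48, -48.
Level-4 differences are constant, so Q has degree 4.
Fitting a degree-4 polynomial gives Q(t) = -2t^4 + 2t³ - 4t² + t - 3.
The coefficient of t³ is 2.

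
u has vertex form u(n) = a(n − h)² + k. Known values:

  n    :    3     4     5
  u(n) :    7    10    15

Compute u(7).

First differences 3, 5; second difference 2 = 2a, so a = 1.
Expanding, the n-coefficient is −2ah = -2h; matching it to the data gives h = 2, and then k = 6.
So u(n) = 1(n − 2)² + 6.
u(7) = 1·5² + 6 = 31.

31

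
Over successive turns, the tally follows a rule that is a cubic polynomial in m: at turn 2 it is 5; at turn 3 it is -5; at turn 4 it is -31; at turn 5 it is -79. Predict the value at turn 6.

Write the value at m as s(m).
Write s(m) = am³ + bm² + cm + d; the 4 given values yield a linear system in the 4 coefficients.
Solving, s(m) = -m³ + m² + 4m + 1.
Then s(6) = -155.

-155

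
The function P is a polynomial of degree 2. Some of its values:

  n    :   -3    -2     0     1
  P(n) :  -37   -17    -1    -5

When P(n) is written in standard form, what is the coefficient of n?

0

Write P(n) = an² + bn + c; the 4 given values yield a linear system in the 3 coefficients.
Solving, P(n) = -4n² - 1.
The coefficient of n is 0.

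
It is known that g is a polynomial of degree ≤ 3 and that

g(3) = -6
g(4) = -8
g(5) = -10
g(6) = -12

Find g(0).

First differences: -2, -2, -2.
Level-1 differences are constant, so g has degree 1.
Fitting a degree-1 polynomial gives g(x) = -2x.
Then g(0) = 0.

0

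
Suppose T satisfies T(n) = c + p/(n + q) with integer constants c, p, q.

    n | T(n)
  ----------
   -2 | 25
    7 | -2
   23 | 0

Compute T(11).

(T(n) − c)(n + q) = p for each data point; the three points give a linear system in c and q, then p follows.
Solving: c = 1, q = 1, p = -24, so T(n) = 1 − 24/(n + 1).
Then T(11) = 1 − 24/12 = -1.

-1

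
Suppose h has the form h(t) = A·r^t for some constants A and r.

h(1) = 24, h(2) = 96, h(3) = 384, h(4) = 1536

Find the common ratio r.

4

Consecutive ratio: 96/24 = 4, and 384/96 = 4, so r = 4.
Then A·4^1 = 24 gives A = 6, and h(t) = 6·4^t.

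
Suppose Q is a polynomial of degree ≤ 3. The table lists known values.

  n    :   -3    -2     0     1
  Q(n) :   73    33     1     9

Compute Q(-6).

Write Q(n) = an³ + bn² + cn + d; the 4 given values yield a linear system in the 4 coefficients.
Solving, the leading coefficient vanishes, and Q(n) = 8n² + 1.
Then Q(-6) = 289.

289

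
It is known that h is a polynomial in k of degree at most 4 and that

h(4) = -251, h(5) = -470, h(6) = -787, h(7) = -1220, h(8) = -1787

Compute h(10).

-3395

First differences: -219, -317, -433, -567. Second differences: -98, -116, -134. Third differences: -18, -18.
Level-3 differences are constant, so h has degree 3.
Fitting a degree-3 polynomial gives h(k) = -3k³ - 4k² + 5.
Then h(10) = -3395.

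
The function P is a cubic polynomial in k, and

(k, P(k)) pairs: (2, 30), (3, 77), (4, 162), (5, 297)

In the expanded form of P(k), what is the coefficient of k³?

Write P(k) = ak³ + bk² + ck + d; the 4 given values yield a linear system in the 4 coefficients.
Solving, P(k) = 2k³ + k² + 4k + 2.
The coefficient of k³ is 2.

2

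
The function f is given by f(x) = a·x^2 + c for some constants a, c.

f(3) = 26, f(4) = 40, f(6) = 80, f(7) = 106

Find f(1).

From f(3) = 26 and f(4) = 40: 9a + c = 26 and 16a + c = 40.
Subtracting: 7a = 14, so a = 2; then c = 26 − 2·9 = 8.
So f(x) = 2x² + 8, and f(1) = 10.

10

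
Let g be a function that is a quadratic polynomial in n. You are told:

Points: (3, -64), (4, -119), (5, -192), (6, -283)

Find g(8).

First differences: -55, -73, -91. Second differences: -18, -18.
Level-2 differences are constant, so g has degree 2.
Fitting a degree-2 polynomial gives g(n) = -9n² + 8n - 7.
Then g(8) = -519.

-519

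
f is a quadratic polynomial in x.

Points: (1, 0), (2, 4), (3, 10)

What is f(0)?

Write f(x) = ax² + bx + c; the 3 given values yield a linear system in the 3 coefficients.
Solving, f(x) = x² + x - 2.
Then f(0) = -2.

-2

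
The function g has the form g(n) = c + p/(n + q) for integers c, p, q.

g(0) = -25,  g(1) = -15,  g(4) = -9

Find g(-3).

(g(n) − c)(n + q) = p for each data point; the three points give a linear system in c and q, then p follows.
Solving: c = -5, q = 1, p = -20, so g(n) = -5 − 20/(n + 1).
Then g(-3) = -5 − 20/(-2) = 5.

5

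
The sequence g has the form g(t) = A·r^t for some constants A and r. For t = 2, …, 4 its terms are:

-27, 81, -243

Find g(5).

Consecutive ratio: 81/(-27) = -3, and -243/81 = -3, so r = -3.
Then A·(-3)^2 = -27 gives A = -3, and g(t) = -3·(-3)^t.
g(5) = -3·(-3)^5 = 729.

729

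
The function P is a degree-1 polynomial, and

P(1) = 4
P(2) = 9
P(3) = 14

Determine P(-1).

First differences: 5, 5.
Level-1 differences are constant, so P has degree 1.
Fitting a degree-1 polynomial gives P(k) = 5k - 1.
Then P(-1) = -6.

-6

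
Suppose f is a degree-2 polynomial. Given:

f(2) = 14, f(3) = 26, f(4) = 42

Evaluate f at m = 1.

Write f(m) = am² + bm + c; the 3 given values yield a linear system in the 3 coefficients.
Solving, f(m) = 2m² + 2m + 2.
Then f(1) = 6.

6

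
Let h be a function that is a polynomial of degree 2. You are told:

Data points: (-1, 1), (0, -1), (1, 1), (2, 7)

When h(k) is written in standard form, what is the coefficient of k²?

2

Write h(k) = ak² + bk + c; the 4 given values yield a linear system in the 3 coefficients.
Solving, h(k) = 2k² - 1.
The coefficient of k² is 2.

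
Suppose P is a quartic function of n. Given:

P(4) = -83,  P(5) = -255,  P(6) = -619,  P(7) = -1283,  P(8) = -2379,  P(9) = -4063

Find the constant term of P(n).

5

First differences: -172, -364, -664, -1096, -1684. Second differences: -192, -300, -432, -588. Third differences: -108, -132, -156. Fourth differences: -24, -24.
Level-4 differences are constant, so P has degree 4.
Fitting a degree-4 polynomial gives P(n) = -n^4 + 4n³ - 5n² - 2n + 5.
The constant term is P(0) = 5.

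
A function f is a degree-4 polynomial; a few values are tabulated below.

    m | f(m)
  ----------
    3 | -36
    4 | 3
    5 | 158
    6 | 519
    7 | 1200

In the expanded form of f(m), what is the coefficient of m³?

-3

Write f(m) = am^4 + bm³ + cm² + dm + e; the 5 given values yield a linear system in the 5 coefficients.
Solving, f(m) = m^4 - 3m³ - 3m² - 4m + 3.
The coefficient of m³ is -3.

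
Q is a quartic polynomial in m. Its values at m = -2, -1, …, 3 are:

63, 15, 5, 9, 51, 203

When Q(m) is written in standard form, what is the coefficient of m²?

5

Write Q(m) = am^4 + bm³ + cm² + dm + e; the 6 given values yield a linear system in the 5 coefficients.
Solving, Q(m) = 2m^4 + 5m² - 3m + 5.
The coefficient of m² is 5.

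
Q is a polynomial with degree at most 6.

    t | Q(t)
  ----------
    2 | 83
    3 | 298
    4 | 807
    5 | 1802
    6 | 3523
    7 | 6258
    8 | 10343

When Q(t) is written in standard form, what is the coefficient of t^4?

2

First differences: 215, 509, 995, 1721, 2735, 4085. Second differences: 294, 486, 726, 1014, 1350. Third differences: 192, 240, 288, 336. Fourth differences: 48, 48, 48.
Level-4 differences are constant, so Q has degree 4.
Fitting a degree-4 polynomial gives Q(t) = 2t^4 + 4t³ + t² + 4t + 7.
The coefficient of t^4 is 2.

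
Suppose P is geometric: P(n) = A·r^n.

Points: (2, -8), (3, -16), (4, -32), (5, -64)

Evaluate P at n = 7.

Consecutive ratio: -16/(-8) = 2, and -32/(-16) = 2, so r = 2.
Then A·2^2 = -8 gives A = -2, and P(n) = -2·2^n.
P(7) = -2·2^7 = -256.

-256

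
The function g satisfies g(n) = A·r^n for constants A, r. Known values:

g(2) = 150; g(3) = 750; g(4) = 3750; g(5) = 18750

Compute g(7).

Consecutive ratio: 750/150 = 5, and 3750/750 = 5, so r = 5.
Then A·5^2 = 150 gives A = 6, and g(n) = 6·5^n.
g(7) = 6·5^7 = 468750.

468750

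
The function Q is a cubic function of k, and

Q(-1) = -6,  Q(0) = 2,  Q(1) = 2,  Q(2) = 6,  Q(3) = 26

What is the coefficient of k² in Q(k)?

First differences: 8, 0, 4, 20. Second differences: -8, 4, 16. Third differences: 12, 12.
Level-3 differences are constant, so Q has degree 3.
Fitting a degree-3 polynomial gives Q(k) = 2k³ - 4k² + 2k + 2.
The coefficient of k² is -4.

-4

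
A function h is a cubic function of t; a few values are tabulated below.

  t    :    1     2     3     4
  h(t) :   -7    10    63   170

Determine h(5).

Write h(t) = at³ + bt² + ct + d; the 4 given values yield a linear system in the 4 coefficients.
Solving, h(t) = 3t³ - 4t - 6.
Then h(5) = 349.

349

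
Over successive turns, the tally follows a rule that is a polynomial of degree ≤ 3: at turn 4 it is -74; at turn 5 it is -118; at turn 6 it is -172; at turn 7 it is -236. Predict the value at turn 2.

Write the value at m as u(m).
First differences: -44, -54, -64. Second differences: -10, -10.
Level-2 differences are constant, so u has degree 2.
Fitting a degree-2 polynomial gives u(m) = -5m² + m + 2.
Then u(2) = -16.

-16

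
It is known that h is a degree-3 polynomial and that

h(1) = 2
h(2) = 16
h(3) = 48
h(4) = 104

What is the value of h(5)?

Write h(m) = am³ + bm² + cm + d; the 4 given values yield a linear system in the 4 coefficients.
Solving, h(m) = m³ + 3m² - 2m.
Then h(5) = 190.

190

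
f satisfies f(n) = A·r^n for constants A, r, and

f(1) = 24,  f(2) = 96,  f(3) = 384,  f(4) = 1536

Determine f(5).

Consecutive ratio: 96/24 = 4, and 384/96 = 4, so r = 4.
Then A·4^1 = 24 gives A = 6, and f(n) = 6·4^n.
f(5) = 6·4^5 = 6144.

6144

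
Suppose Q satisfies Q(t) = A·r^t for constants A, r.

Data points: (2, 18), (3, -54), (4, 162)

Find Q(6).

Consecutive ratio: -54/18 = -3, and 162/(-54) = -3, so r = -3.
Then A·(-3)^2 = 18 gives A = 2, and Q(t) = 2·(-3)^t.
Q(6) = 2·(-3)^6 = 1458.

1458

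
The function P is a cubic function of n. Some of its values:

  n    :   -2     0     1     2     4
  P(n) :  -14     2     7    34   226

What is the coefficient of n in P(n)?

Write P(n) = an³ + bn² + cn + d; the 5 given values yield a linear system in the 4 coefficients.
Solving, P(n) = 3n³ + 2n² + 2.
The coefficient of n is 0.

0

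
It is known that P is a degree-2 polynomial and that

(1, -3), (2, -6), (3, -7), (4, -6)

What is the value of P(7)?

9

First differences: -3, -1, 1. Second differences: 2, 2.
Level-2 differences are constant, so P has degree 2.
Fitting a degree-2 polynomial gives P(t) = t² - 6t + 2.
Then P(7) = 9.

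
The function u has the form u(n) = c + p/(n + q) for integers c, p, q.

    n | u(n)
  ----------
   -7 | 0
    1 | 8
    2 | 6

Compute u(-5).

-1

(u(n) − c)(n + q) = p for each data point; the three points give a linear system in c and q, then p follows.
Solving: c = 2, q = 1, p = 12, so u(n) = 2 + 12/(n + 1).
Then u(-5) = 2 + 12/(-4) = -1.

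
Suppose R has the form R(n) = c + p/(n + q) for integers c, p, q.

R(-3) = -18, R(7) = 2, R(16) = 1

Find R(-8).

-3

(R(n) − c)(n + q) = p for each data point; the three points give a linear system in c and q, then p follows.
Solving: c = 0, q = 2, p = 18, so R(n) = 18/(n + 2).
Then R(-8) = 0 + 18/(-6) = -3.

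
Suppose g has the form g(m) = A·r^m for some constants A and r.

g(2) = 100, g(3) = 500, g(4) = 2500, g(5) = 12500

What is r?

5

Consecutive ratio: 500/100 = 5, and 2500/500 = 5, so r = 5.
Then A·5^2 = 100 gives A = 4, and g(m) = 4·5^m.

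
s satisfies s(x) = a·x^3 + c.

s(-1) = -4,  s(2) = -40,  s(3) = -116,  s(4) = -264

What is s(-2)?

24

From s(-1) = -4 and s(2) = -40: -1a + c = -4 and 8a + c = -40.
Subtracting: 9a = -36, so a = -4; then c = -4 − (-4)·(-1) = -8.
So s(x) = -4x³ − 8, and s(-2) = 24.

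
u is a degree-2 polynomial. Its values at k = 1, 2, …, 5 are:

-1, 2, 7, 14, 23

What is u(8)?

62

First differences: 3, 5, 7, 9. Second differences: 2, 2, 2.
Level-2 differences are constant, so u has degree 2.
Fitting a degree-2 polynomial gives u(k) = k² - 2.
Then u(8) = 62.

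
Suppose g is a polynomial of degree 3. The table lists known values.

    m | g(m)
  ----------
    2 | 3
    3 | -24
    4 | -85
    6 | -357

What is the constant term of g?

3

Write g(m) = am³ + bm² + cm + d; the 4 given values yield a linear system in the 4 coefficients.
Solving, g(m) = -2m³ + m² + 6m + 3.
The constant term is g(0) = 3.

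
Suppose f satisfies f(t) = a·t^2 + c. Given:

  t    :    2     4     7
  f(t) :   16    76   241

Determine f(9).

401

From f(2) = 16 and f(4) = 76: 4a + c = 16 and 16a + c = 76.
Subtracting: 12a = 60, so a = 5; then c = 16 − 5·4 = -4.
So f(t) = 5t² − 4, and f(9) = 401.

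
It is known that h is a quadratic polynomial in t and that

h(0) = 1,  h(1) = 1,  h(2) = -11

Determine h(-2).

-35

Write h(t) = at² + bt + c; the 3 given values yield a linear system in the 3 coefficients.
Solving, h(t) = -6t² + 6t + 1.
Then h(-2) = -35.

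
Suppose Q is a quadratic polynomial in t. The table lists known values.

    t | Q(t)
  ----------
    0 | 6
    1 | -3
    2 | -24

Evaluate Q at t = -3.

Write Q(t) = at² + bt + c; the 3 given values yield a linear system in the 3 coefficients.
Solving, Q(t) = -6t² - 3t + 6.
Then Q(-3) = -39.

-39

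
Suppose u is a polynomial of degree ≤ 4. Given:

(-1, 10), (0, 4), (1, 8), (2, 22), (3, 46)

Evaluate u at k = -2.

26

First differences: -6, 4, 14, 24. Second differences: 10, 10, 10.
Level-2 differences are constant, so u has degree 2.
Fitting a degree-2 polynomial gives u(k) = 5k² - k + 4.
Then u(-2) = 26.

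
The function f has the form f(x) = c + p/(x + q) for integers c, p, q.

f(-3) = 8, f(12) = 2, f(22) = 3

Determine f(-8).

(f(x) − c)(x + q) = p for each data point; the three points give a linear system in c and q, then p follows.
Solving: c = 4, q = -2, p = -20, so f(x) = 4 − 20/(x − 2).
Then f(-8) = 4 − 20/(-10) = 6.

6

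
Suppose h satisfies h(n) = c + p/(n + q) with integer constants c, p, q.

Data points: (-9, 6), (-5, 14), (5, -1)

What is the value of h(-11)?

(h(n) − c)(n + q) = p for each data point; the three points give a linear system in c and q, then p follows.
Solving: c = 2, q = 3, p = -24, so h(n) = 2 − 24/(n + 3).
Then h(-11) = 2 − 24/(-8) = 5.

5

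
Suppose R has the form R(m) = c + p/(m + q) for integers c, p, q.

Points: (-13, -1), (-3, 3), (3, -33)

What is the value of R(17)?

-5

(R(m) − c)(m + q) = p for each data point; the three points give a linear system in c and q, then p follows.
Solving: c = -3, q = -2, p = -30, so R(m) = -3 − 30/(m − 2).
Then R(17) = -3 − 30/15 = -5.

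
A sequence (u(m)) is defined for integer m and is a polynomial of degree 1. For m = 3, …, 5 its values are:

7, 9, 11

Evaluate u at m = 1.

3

First differences: 2, 2.
Level-1 differences are constant, so u has degree 1.
Fitting a degree-1 polynomial gives u(m) = 2m + 1.
Then u(1) = 3.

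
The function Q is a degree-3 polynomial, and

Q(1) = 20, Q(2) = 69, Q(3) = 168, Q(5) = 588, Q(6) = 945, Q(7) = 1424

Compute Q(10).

Write Q(k) = ak³ + bk² + ck + d; the 6 given values yield a linear system in the 4 coefficients.
Solving, Q(k) = 3k³ + 7k² + 7k + 3.
Then Q(10) = 3773.

3773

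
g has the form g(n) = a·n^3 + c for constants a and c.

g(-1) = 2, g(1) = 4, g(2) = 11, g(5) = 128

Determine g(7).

346

From g(-1) = 2 and g(1) = 4: -1a + c = 2 and 1a + c = 4.
Subtracting: 2a = 2, so a = 1; then c = 2 − 1·(-1) = 3.
So g(n) = 1n³ + 3, and g(7) = 346.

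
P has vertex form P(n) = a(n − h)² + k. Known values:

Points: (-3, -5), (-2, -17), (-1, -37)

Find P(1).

-101

First differences -12, -20; second difference -8 = 2a, so a = -4.
Expanding, the n-coefficient is −2ah = 8h; matching it to the data gives h = -4, and then k = -1.
So P(n) = -4(n + 4)² − 1.
P(1) = -4·5² − 1 = -101.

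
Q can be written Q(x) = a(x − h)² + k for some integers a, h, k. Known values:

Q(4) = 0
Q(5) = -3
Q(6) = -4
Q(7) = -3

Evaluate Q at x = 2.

First differences -3, -1, 1; second difference 2 = 2a, so a = 1.
Expanding, the x-coefficient is −2ah = -2h; matching it to the data gives h = 6, and then k = -4.
So Q(x) = 1(x − 6)² − 4.
Q(2) = 1·(-4)² − 4 = 12.

12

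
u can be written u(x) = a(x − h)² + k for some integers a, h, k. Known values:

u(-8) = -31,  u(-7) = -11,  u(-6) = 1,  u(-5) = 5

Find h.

-5

First differences 20, 12, 4; second difference -8 = 2a, so a = -4.
Expanding, the x-coefficient is −2ah = 8h; matching it to the data gives h = -5, and then k = 5.
So u(x) = -4(x + 5)² + 5.
Hence h = -5.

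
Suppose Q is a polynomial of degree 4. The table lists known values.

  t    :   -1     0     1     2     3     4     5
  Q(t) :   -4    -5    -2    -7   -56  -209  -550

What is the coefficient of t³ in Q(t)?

First differences: -1, 3, -5, -49, -153, -341. Second differences: 4, -8, -44, -104, -188. Third differences: -12, -36, -60, -84. Fourth differences: -24, -24, -24.
Level-4 differences are constant, so Q has degree 4.
Fitting a degree-4 polynomial gives Q(t) = -t^4 + 3t² + t - 5.
The coefficient of t³ is 0.

0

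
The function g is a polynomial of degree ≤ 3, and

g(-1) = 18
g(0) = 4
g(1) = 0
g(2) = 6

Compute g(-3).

76

First differences: -14, -4, 6. Second differences: 10, 10.
Level-2 differences are constant, so g has degree 2.
Fitting a degree-2 polynomial gives g(n) = 5n² - 9n + 4.
Then g(-3) = 76.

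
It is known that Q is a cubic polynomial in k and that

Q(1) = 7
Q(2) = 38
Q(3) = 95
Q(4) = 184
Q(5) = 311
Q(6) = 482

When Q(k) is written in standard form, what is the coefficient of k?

3

Write Q(k) = ak³ + bk² + ck + d; the 6 given values yield a linear system in the 4 coefficients.
Solving, Q(k) = k³ + 7k² + 3k - 4.
The coefficient of k is 3.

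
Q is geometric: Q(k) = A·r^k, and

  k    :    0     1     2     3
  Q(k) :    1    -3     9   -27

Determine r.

Consecutive ratio: -3/1 = -3, and 9/(-3) = -3, so r = -3.
Then A·(-3)^0 = 1 gives A = 1, and Q(k) = 1·(-3)^k.

-3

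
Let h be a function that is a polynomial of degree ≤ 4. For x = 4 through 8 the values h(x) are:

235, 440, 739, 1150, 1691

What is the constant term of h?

-5

First differences: 205, 299, 411, 541. Second differences: 94, 112, 130. Third differences: 18, 18.
Level-3 differences are constant, so h has degree 3.
Fitting a degree-3 polynomial gives h(x) = 3x³ + 2x² + 4x - 5.
The constant term is h(0) = -5.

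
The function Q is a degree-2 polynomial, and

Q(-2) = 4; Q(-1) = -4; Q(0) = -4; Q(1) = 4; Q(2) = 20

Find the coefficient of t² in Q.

4

Write Q(t) = at² + bt + c; the 5 given values yield a linear system in the 3 coefficients.
Solving, Q(t) = 4t² + 4t - 4.
The coefficient of t² is 4.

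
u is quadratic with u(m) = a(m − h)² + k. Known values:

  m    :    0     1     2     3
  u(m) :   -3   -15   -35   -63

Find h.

First differences -12, -20, -28; second difference -8 = 2a, so a = -4.
Expanding, the m-coefficient is −2ah = 8h; matching it to the data gives h = -1, and then k = 1.
So u(m) = -4(m + 1)² + 1.
Hence h = -1.

-1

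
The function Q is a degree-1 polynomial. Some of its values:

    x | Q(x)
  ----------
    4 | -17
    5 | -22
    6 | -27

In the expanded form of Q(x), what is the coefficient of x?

Write Q(x) = ax + b; the 3 given values yield a linear system in the 2 coefficients.
Solving, Q(x) = -5x + 3.
The coefficient of x is -5.

-5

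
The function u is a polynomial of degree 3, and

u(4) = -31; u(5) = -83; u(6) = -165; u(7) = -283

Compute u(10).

-913

Write u(n) = an³ + bn² + cn + d; the 4 given values yield a linear system in the 4 coefficients.
Solving, u(n) = -n³ + 9n - 3.
Then u(10) = -913.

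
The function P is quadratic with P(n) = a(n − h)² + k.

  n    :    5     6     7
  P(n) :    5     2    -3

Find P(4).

First differences -3, -5; second difference -2 = 2a, so a = -1.
Expanding, the n-coefficient is −2ah = 2h; matching it to the data gives h = 4, and then k = 6.
So P(n) = -1(n − 4)² + 6.
P(4) = -1·0² + 6 = 6.

6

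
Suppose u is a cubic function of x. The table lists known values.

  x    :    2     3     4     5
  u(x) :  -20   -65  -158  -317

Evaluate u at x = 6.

-560

Write u(x) = ax³ + bx² + cx + d; the 4 given values yield a linear system in the 4 coefficients.
Solving, u(x) = -3x³ + 3x² - 3x - 2.
Then u(6) = -560.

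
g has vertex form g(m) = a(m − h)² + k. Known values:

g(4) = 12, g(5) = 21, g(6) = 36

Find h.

3

First differences 9, 15; second difference 6 = 2a, so a = 3.
Expanding, the m-coefficient is −2ah = -6h; matching it to the data gives h = 3, and then k = 9.
So g(m) = 3(m − 3)² + 9.
Hence h = 3.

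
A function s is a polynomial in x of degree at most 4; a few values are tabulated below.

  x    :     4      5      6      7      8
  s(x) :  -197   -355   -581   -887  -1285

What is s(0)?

First differences: -158, -226, -306, -398. Second differences: -68, -80, -92. Third differences: -12, -12.
Level-3 differences are constant, so s has degree 3.
Fitting a degree-3 polynomial gives s(x) = -2x³ - 4x² - 5.
The constant term is s(0) = -5.

-5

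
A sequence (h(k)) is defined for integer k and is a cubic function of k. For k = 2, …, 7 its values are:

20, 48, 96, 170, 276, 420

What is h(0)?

0

First differences: 28, 48, 74, 106, 144. Second differences: 20, 26, 32, 38. Third differences: 6, 6, 6.
Level-3 differences are constant, so h has degree 3.
Fitting a degree-3 polynomial gives h(k) = k³ + k² + 4k.
Then h(0) = 0.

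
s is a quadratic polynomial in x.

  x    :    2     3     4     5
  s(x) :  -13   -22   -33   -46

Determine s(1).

First differences: -9, -11, -13. Second differences: -2, -2.
Level-2 differences are constant, so s has degree 2.
Fitting a degree-2 polynomial gives s(x) = -x² - 4x - 1.
Then s(1) = -6.

-6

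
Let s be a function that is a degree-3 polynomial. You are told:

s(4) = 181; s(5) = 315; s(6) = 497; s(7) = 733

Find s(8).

Write s(n) = an³ + bn² + cn + d; the 4 given values yield a linear system in the 4 coefficients.
Solving, s(n) = n³ + 9n² - 8n + 5.
Then s(8) = 1029.

1029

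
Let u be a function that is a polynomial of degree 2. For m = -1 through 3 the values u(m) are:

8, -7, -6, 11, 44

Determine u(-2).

First differences: -15, 1, 17, 33. Second differences: 16, 16, 16.
Level-2 differences are constant, so u has degree 2.
Fitting a degree-2 polynomial gives u(m) = 8m² - 7m - 7.
Then u(-2) = 39.

39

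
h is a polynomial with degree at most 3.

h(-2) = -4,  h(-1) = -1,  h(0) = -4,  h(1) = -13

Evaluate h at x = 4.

-76

First differences: 3, -3, -9. Second differences: -6, -6.
Level-2 differences are constant, so h has degree 2.
Fitting a degree-2 polynomial gives h(x) = -3x² - 6x - 4.
Then h(4) = -76.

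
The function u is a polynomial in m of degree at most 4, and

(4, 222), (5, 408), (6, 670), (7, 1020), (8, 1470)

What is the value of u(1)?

0

Write u(m) = am^4 + bm³ + cm² + dm + e; the 5 given values yield a linear system in the 5 coefficients.
Solving, the leading coefficient vanishes, and u(m) = 2m³ + 8m² - 8m - 2.
Then u(1) = 0.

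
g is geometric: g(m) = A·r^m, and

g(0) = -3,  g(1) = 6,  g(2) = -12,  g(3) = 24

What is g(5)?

96

Consecutive ratio: 6/(-3) = -2, and -12/6 = -2, so r = -2.
Then A·(-2)^0 = -3 gives A = -3, and g(m) = -3·(-2)^m.
g(5) = -3·(-2)^5 = 96.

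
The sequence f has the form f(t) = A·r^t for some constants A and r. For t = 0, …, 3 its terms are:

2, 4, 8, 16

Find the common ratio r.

2

Consecutive ratio: 4/2 = 2, and 8/4 = 2, so r = 2.
Then A·2^0 = 2 gives A = 2, and f(t) = 2·2^t.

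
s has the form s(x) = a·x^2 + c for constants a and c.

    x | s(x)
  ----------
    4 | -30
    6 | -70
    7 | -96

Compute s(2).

From s(4) = -30 and s(6) = -70: 16a + c = -30 and 36a + c = -70.
Subtracting: 20a = -40, so a = -2; then c = -30 − (-2)·16 = 2.
So s(x) = -2x² + 2, and s(2) = -6.

-6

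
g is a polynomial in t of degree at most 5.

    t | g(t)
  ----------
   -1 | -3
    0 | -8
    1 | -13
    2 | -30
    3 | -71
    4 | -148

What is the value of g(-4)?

First differences: -5, -5, -17, -41, -77. Second differences: 0, -12, -24, -36. Third differences: -12, -12, -12.
Level-3 differences are constant, so g has degree 3.
Fitting a degree-3 polynomial gives g(t) = -2t³ - 3t - 8.
Then g(-4) = 132.

132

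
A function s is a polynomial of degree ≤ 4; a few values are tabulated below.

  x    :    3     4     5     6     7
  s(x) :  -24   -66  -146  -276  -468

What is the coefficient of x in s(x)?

-3

First differences: -42, -80, -130, -192. Second differences: -38, -50, -62. Third differences: -12, -12.
Level-3 differences are constant, so s has degree 3.
Fitting a degree-3 polynomial gives s(x) = -2x³ + 5x² - 3x - 6.
The coefficient of x is -3.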